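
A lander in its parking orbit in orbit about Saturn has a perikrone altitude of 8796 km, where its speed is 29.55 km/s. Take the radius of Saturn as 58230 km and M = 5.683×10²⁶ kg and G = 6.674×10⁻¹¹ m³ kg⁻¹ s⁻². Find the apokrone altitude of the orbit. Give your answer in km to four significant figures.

apokrone altitude ≈ 1.681×10⁵ km

μ = GM = 6.674×10⁻¹¹ × 5.683×10²⁶ = 3.793×10¹⁶ m³/s².
r_p = 58230 + 8796 = 67026 km = 6.703×10⁷ m.
Specific energy ε = v²/2 − μ/r = -1.293×10⁸ J/kg, so a = −μ/(2ε) = 1.467×10⁸ m.
The apsides satisfy r_p + r_a = 2a, so the apokrone radius is 2a − r_p = 2.264×10⁸ m = 2.2637×10⁵ km.
Apokrone altitude = 2.2637×10⁵ − 58230 = 1.6814×10⁵ km.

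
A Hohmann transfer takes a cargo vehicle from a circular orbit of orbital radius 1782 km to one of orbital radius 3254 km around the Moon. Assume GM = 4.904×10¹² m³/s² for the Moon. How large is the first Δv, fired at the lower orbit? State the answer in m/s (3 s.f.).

Δv ≈ 227 m/s

r₁ = 1782 km = 1.782×10⁶ m.
r₂ = 3254 km = 3.254×10⁶ m.
Transfer ellipse a_t = (r₁ + r₂)/2 = 2.518×10⁶ m.
At r₁: circular v_c1 = √(μ/r₁) = 1659 m/s; transfer-perilune v_p = √[μ(2/r₁ − 1/a_t)] = 1886 m/s.
Δv₁ = v_p − v_c1 = 226.9 m/s.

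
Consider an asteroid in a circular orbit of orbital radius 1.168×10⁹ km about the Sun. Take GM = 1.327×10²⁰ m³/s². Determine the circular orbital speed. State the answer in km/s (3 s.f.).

v ≈ 10.7 km/s

r = 1.168×10⁹ km = 1.168×10¹² m.
For a circular orbit v = √(μ/r) = √(1.327×10²⁰ / 1.168×10¹²) = √(1.136×10⁸) = 10660 m/s.
That is 10.66 km/s.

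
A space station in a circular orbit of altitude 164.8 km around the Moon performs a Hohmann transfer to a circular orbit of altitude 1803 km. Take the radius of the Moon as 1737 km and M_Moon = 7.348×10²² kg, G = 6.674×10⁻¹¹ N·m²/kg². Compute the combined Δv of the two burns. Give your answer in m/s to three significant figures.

Δv_total ≈ 419 m/s

μ = GM = 6.674×10⁻¹¹ × 7.348×10²² = 4.904×10¹² m³/s².
r₁ = 1737 + 164.8 = 1901.8 km = 1.9018×10⁶ m.
r₂ = 1737 + 1803 = 3540.0 km = 3.5400×10⁶ m.
Transfer ellipse a_t = (r₁ + r₂)/2 = 2.721×10⁶ m.
At r₁: circular v_c1 = √(μ/r₁) = 1606 m/s; transfer-perilune v_p = √[μ(2/r₁ − 1/a_t)] = 1832 m/s.
Δv₁ = v_p − v_c1 = 225.8 m/s.
At r₂: circular v_c2 = √(μ/r₂) = 1177 m/s; transfer-apolune v_a = √[μ(2/r₂ − 1/a_t)] = 984.0 m/s.
Δv₂ = v_c2 − v_a = 193.0 m/s.
Total Δv = Δv₁ + Δv₂ = 418.8 m/s.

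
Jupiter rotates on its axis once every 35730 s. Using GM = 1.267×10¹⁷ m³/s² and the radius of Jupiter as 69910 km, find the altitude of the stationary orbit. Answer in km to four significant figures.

h_sync ≈ 90110 km

A synchronous orbit has period T, so by Kepler's third law a = (μT²/4π²)^(1/3).
μT²/4π² = 1.267×10¹⁷ × (3.573×10⁴)² / 39.48 = 4.097×10²⁴ m³.
a = 1.600×10⁸ m = 1.6002×10⁵ km.
Altitude h = a − R = 1.6002×10⁵ − 69910 = 90105 km.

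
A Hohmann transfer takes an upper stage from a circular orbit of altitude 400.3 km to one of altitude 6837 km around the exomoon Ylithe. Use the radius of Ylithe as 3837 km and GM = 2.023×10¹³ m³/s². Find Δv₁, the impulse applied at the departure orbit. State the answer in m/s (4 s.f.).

Δv ≈ 429.4 m/s

r₁ = 3837 + 400.3 = 4237.3 km = 4.2373×10⁶ m.
r₂ = 3837 + 6837 = 10674 km = 1.0674×10⁷ m.
Transfer ellipse a_t = (r₁ + r₂)/2 = 7.456×10⁶ m.
At r₁: circular v_c1 = √(μ/r₁) = 2185 m/s; transfer-periapsis v_p = √[μ(2/r₁ − 1/a_t)] = 2614 m/s.
Δv₁ = v_p − v_c1 = 429.4 m/s.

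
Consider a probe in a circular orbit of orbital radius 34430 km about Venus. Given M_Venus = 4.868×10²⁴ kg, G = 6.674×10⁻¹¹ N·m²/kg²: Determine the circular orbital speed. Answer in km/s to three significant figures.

v ≈ 3.07 km/s

μ = GM = 6.674×10⁻¹¹ × 4.868×10²⁴ = 3.249×10¹⁴ m³/s².
r = 34430 km = 3.443×10⁷ m.
For a circular orbit v = √(μ/r) = √(3.249×10¹⁴ / 3.443×10⁷) = √(9.436×10⁶) = 3072 m/s.
That is 3.072 km/s.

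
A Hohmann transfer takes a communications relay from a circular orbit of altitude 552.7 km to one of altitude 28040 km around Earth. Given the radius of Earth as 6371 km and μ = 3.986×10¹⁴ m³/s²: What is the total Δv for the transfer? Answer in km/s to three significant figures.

Δv_total ≈ 3.64 km/s

r₁ = 6371 + 552.7 = 6923.7 km = 6.9237×10⁶ m.
r₂ = 6371 + 28040 = 34411 km = 3.4411×10⁷ m.
Transfer ellipse a_t = (r₁ + r₂)/2 = 2.067×10⁷ m.
At r₁: circular v_c1 = √(μ/r₁) = 7588 m/s; transfer-perigee v_p = √[μ(2/r₁ − 1/a_t)] = 9791 m/s.
Δv₁ = v_p − v_c1 = 2203 m/s.
At r₂: circular v_c2 = √(μ/r₂) = 3403 m/s; transfer-apogee v_a = √[μ(2/r₂ − 1/a_t)] = 1970 m/s.
Δv₂ = v_c2 − v_a = 1434 m/s.
Total Δv = Δv₁ + Δv₂ = 3637 m/s = 3.637 km/s.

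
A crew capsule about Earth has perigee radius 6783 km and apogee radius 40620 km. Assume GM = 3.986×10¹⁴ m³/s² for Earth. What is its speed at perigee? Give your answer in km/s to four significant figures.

v ≈ 10.04 km/s

Semi-major axis a = (r_p + r_a)/2 = 23702 km = 2.370×10⁷ m.
Vis-viva: v² = μ(2/r − 1/a) = 3.986×10¹⁴ × (2.949×10⁻⁷ − 4.219×10⁻⁸) = 1.007×10⁸ m²/s².
v = 10040 m/s = 10.04 km/s.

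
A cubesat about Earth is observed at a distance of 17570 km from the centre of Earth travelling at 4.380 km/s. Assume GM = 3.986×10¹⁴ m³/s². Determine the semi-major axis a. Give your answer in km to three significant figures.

a ≈ 15200 km

r = 1.757×10⁷ m.
Vis-viva rearranged: 1/a = 2/r − v²/μ = 1.138×10⁻⁷ − 4.813×10⁻⁸ = 6.570×10⁻⁸ m⁻¹.
a = 1.522×10⁷ m = 15220 km.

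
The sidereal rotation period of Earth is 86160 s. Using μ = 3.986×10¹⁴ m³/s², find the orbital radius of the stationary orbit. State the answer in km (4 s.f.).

r_sync ≈ 42160 km

A synchronous orbit has period T, so by Kepler's third law a = (μT²/4π²)^(1/3).
μT²/4π² = 3.986×10¹⁴ × (8.616×10⁴)² / 39.48 = 7.495×10²² m³.
a = 4.216×10⁷ m = 42163 km.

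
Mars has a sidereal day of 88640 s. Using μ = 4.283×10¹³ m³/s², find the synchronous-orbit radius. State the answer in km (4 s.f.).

A synchronous orbit has period T, so by Kepler's third law a = (μT²/4π²)^(1/3).
μT²/4π² = 4.283×10¹³ × (8.864×10⁴)² / 39.48 = 8.524×10²¹ m³.
a = 2.043×10⁷ m = 20428 km.

r_sync ≈ 20430 km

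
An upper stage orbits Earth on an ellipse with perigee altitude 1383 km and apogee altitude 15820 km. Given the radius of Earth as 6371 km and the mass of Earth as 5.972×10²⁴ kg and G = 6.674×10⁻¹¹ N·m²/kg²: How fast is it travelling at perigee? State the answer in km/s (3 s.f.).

v ≈ 8.73 km/s

μ = GM = 6.674×10⁻¹¹ × 5.972×10²⁴ = 3.986×10¹⁴ m³/s².
r_p = 6371 + 1383 = 7754.0 km = 7.7540×10⁶ m.
r_a = 6371 + 15820 = 22191 km = 2.2191×10⁷ m.
Semi-major axis a = (r_p + r_a)/2 = 14972 km = 1.497×10⁷ m.
Vis-viva: v² = μ(2/r − 1/a) = 3.986×10¹⁴ × (2.579×10⁻⁷ − 6.679×10⁻⁸) = 7.618×10⁷ m²/s².
v = 8728 m/s = 8.728 km/s.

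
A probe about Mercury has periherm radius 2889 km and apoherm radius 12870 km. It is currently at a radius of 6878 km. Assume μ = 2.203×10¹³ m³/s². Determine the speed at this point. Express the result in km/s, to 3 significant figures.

Semi-major axis a = (r_p + r_a)/2 = 7879.5 km = 7.880×10⁶ m.
Vis-viva: v² = μ(2/r − 1/a) = 2.203×10¹³ × (2.908×10⁻⁷ − 1.269×10⁻⁷) = 3.610×10⁶ m²/s².
v = 1900 m/s = 1.900 km/s.

v ≈ 1.90 km/s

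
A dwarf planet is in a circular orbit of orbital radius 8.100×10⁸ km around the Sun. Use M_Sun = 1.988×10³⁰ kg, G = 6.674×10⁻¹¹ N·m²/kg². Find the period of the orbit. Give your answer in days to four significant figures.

T ≈ 4602 days

μ = GM = 6.674×10⁻¹¹ × 1.988×10³⁰ = 1.327×10²⁰ m³/s².
r = 8.100×10⁸ km = 8.100×10¹¹ m.
Kepler's third law: T = 2π√(r³/μ) = 2π√((8.100×10¹¹)³ / 1.327×10²⁰).
r³/μ = 4.005×10¹⁵ s², so T = 2π × 6.329×10⁷ = 3.977×10⁸ s.
Converting: 3.977×10⁸ s ÷ 86400 = 4602 days.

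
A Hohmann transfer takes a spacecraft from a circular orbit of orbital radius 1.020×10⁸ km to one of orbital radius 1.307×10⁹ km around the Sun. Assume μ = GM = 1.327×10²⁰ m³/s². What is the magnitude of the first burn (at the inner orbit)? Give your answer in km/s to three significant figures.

Δv ≈ 13.1 km/s

r₁ = 1.020×10⁸ km = 1.020×10¹¹ m.
r₂ = 1.307×10⁹ km = 1.307×10¹² m.
Transfer ellipse a_t = (r₁ + r₂)/2 = 7.045×10¹¹ m.
At r₁: circular v_c1 = √(μ/r₁) = 36070 m/s; transfer-perihelion v_p = √[μ(2/r₁ − 1/a_t)] = 49130 m/s.
Δv₁ = v_p − v_c1 = 13060 m/s.
= 13.06 km/s.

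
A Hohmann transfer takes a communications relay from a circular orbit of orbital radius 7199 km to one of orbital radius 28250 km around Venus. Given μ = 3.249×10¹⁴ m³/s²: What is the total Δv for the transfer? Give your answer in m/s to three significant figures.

r₁ = 7199 km = 7.199×10⁶ m.
r₂ = 28250 km = 2.825×10⁷ m.
Transfer ellipse a_t = (r₁ + r₂)/2 = 1.772×10⁷ m.
At r₁: circular v_c1 = √(μ/r₁) = 6718 m/s; transfer-periapsis v_p = √[μ(2/r₁ − 1/a_t)] = 8481 m/s.
Δv₁ = v_p − v_c1 = 1763 m/s.
At r₂: circular v_c2 = √(μ/r₂) = 3391 m/s; transfer-apoapsis v_a = √[μ(2/r₂ − 1/a_t)] = 2161 m/s.
Δv₂ = v_c2 − v_a = 1230 m/s.
Total Δv = Δv₁ + Δv₂ = 2993 m/s.

Δv_total ≈ 2990 m/s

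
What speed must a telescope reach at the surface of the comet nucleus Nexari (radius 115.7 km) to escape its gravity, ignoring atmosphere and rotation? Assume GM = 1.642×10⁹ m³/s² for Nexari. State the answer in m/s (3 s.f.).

r = R = 1.157×10⁵ m.
Escape speed v_esc = √(2μ/r) = √(2 × 1.642×10⁹ / 1.157×10⁵) = √(2.838×10⁴) = 168.5 m/s.

v_esc ≈ 168 m/s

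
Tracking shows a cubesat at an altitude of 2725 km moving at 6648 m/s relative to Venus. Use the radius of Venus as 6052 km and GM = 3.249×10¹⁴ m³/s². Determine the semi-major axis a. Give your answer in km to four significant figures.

a ≈ 10890 km

r = 6052 + 2725 = 8777.0 km = 8.777×10⁶ m.
Specific orbital energy ε = v²/2 − μ/r = (6648)²/2 − 3.249×10¹⁴/8.777×10⁶ = -1.492×10⁷ J/kg.
Since ε = −μ/(2a), a = −μ/(2ε) = 1.089×10⁷ m = 10889 km.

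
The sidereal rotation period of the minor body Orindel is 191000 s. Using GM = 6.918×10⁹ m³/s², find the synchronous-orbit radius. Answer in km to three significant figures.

A synchronous orbit has period T, so by Kepler's third law a = (μT²/4π²)^(1/3).
μT²/4π² = 6.918×10⁹ × (1.910×10⁵)² / 39.48 = 6.393×10¹⁸ m³.
a = 1.856×10⁶ m = 1855.9 km.

r_sync ≈ 1860 km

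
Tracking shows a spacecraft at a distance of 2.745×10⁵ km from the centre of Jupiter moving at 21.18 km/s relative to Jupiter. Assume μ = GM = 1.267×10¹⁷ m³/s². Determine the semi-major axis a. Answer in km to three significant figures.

r = 2.745×10⁸ m.
Vis-viva rearranged: 1/a = 2/r − v²/μ = 7.286×10⁻⁹ − 3.541×10⁻⁹ = 3.745×10⁻⁹ m⁻¹.
a = 2.670×10⁸ m = 2.6700×10⁵ km.

a ≈ 2.67×10⁵ km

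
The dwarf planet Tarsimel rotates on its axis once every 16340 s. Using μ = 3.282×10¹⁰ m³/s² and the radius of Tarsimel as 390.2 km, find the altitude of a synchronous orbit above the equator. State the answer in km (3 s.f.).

A synchronous orbit has period T, so by Kepler's third law a = (μT²/4π²)^(1/3).
μT²/4π² = 3.282×10¹⁰ × (1.634×10⁴)² / 39.48 = 2.220×10¹⁷ m³.
a = 6.055×10⁵ m = 605.47 km.
Altitude h = a − R = 605.47 − 390.2 = 215.27 km.

h_sync ≈ 215 km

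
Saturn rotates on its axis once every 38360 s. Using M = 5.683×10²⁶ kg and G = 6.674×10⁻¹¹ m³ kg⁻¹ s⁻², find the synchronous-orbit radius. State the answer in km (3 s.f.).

r_sync ≈ 1.12×10⁵ km

μ = GM = 6.674×10⁻¹¹ × 5.683×10²⁶ = 3.793×10¹⁶ m³/s².
A synchronous orbit has period T, so by Kepler's third law a = (μT²/4π²)^(1/3).
μT²/4π² = 3.793×10¹⁶ × (3.836×10⁴)² / 39.48 = 1.414×10²⁴ m³.
a = 1.122×10⁸ m = 1.1223×10⁵ km.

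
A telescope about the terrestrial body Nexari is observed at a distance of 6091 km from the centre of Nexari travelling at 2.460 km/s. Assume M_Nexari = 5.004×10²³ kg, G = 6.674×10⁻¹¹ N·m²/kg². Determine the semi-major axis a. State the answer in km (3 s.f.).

a ≈ 6800 km

μ = GM = 6.674×10⁻¹¹ × 5.004×10²³ = 3.340×10¹³ m³/s².
r = 6.091×10⁶ m.
Vis-viva rearranged: 1/a = 2/r − v²/μ = 3.284×10⁻⁷ − 1.812×10⁻⁷ = 1.471×10⁻⁷ m⁻¹.
a = 6.796×10⁶ m = 6795.8 km.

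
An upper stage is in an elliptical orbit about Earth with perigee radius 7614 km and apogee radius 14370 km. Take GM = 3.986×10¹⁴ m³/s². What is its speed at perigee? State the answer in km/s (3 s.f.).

v ≈ 8.27 km/s

Semi-major axis a = (r_p + r_a)/2 = 10992 km = 1.099×10⁷ m.
Vis-viva: v² = μ(2/r − 1/a) = 3.986×10¹⁴ × (2.627×10⁻⁷ − 9.098×10⁻⁸) = 6.844×10⁷ m²/s².
v = 8273 m/s = 8.273 km/s.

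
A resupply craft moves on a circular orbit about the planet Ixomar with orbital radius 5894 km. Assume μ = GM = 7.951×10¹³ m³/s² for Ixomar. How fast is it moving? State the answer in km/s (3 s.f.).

r = 5894 km = 5.894×10⁶ m.
For a circular orbit v = √(μ/r) = √(7.951×10¹³ / 5.894×10⁶) = √(1.349×10⁷) = 3673 m/s.
That is 3.673 km/s.

v ≈ 3.67 km/s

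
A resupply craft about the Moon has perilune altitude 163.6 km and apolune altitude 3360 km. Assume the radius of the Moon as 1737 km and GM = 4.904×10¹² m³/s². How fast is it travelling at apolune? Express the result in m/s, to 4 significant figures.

r_p = 1737 + 163.6 = 1900.6 km = 1.9006×10⁶ m.
r_a = 1737 + 3360 = 5097.0 km = 5.0970×10⁶ m.
Semi-major axis a = (r_p + r_a)/2 = 3498.8 km = 3.499×10⁶ m.
Vis-viva: v² = μ(2/r − 1/a) = 4.904×10¹² × (3.924×10⁻⁷ − 2.858×10⁻⁷) = 5.226×10⁵ m²/s².
v = 722.9 m/s.

v ≈ 722.9 m/s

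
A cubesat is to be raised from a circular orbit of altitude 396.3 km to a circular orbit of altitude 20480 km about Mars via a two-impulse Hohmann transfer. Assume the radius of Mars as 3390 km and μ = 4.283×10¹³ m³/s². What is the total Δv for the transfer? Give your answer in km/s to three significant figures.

r₁ = 3390 + 396.3 = 3786.3 km = 3.7863×10⁶ m.
r₂ = 3390 + 20480 = 23870 km = 2.3870×10⁷ m.
Transfer ellipse a_t = (r₁ + r₂)/2 = 1.383×10⁷ m.
At r₁: circular v_c1 = √(μ/r₁) = 3363 m/s; transfer-periapsis v_p = √[μ(2/r₁ − 1/a_t)] = 4419 m/s.
Δv₁ = v_p − v_c1 = 1056 m/s.
At r₂: circular v_c2 = √(μ/r₂) = 1340 m/s; transfer-apoapsis v_a = √[μ(2/r₂ − 1/a_t)] = 700.9 m/s.
Δv₂ = v_c2 − v_a = 638.6 m/s.
Total Δv = Δv₁ + Δv₂ = 1694 m/s = 1.694 km/s.

Δv_total ≈ 1.69 km/s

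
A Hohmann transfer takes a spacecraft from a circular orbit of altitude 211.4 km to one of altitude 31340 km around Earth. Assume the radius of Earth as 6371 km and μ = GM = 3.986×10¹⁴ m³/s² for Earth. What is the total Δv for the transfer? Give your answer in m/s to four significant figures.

Δv_total ≈ 3851 m/s

r₁ = 6371 + 211.4 = 6582.4 km = 6.5824×10⁶ m.
r₂ = 6371 + 31340 = 37711 km = 3.7711×10⁷ m.
Transfer ellipse a_t = (r₁ + r₂)/2 = 2.215×10⁷ m.
At r₁: circular v_c1 = √(μ/r₁) = 7782 m/s; transfer-perigee v_p = √[μ(2/r₁ − 1/a_t)] = 10150 m/s.
Δv₁ = v_p − v_c1 = 2373 m/s.
At r₂: circular v_c2 = √(μ/r₂) = 3251 m/s; transfer-apogee v_a = √[μ(2/r₂ − 1/a_t)] = 1772 m/s.
Δv₂ = v_c2 − v_a = 1479 m/s.
Total Δv = Δv₁ + Δv₂ = 3851 m/s.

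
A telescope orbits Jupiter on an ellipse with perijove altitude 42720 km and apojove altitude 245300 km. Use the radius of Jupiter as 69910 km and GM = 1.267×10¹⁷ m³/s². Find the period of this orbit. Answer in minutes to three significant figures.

r_p = 69910 + 42720 = 112630 km = 1.1263×10⁸ m.
r_a = 69910 + 245300 = 315210 km = 3.1521×10⁸ m.
Semi-major axis a = (r_p + r_a)/2 = (1.1263×10⁵ + 3.1521×10⁵)/2 = 2.1392×10⁵ km = 2.139×10⁸ m.
By Kepler's third law T = 2π√(a³/μ) = 2π × 8.790×10³ = 5.523×10⁴ s.
= 920.5 minutes.

T ≈ 920 minutes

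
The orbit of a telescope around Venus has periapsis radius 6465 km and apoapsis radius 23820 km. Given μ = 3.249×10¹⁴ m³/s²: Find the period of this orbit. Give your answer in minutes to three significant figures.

T ≈ 342 minutes

Semi-major axis a = (r_p + r_a)/2 = (6465.0 + 23820)/2 = 15142 km = 1.514×10⁷ m.
By Kepler's third law T = 2π√(a³/μ) = 2π × 3.269×10³ = 2.054×10⁴ s.
= 342.3 minutes.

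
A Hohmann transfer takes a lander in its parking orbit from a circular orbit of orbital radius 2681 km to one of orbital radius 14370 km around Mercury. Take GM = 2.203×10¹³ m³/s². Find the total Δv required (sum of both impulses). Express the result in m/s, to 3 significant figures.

r₁ = 2681 km = 2.681×10⁶ m.
r₂ = 14370 km = 1.437×10⁷ m.
Transfer ellipse a_t = (r₁ + r₂)/2 = 8.526×10⁶ m.
At r₁: circular v_c1 = √(μ/r₁) = 2867 m/s; transfer-periherm v_p = √[μ(2/r₁ − 1/a_t)] = 3722 m/s.
Δv₁ = v_p − v_c1 = 855.0 m/s.
At r₂: circular v_c2 = √(μ/r₂) = 1238 m/s; transfer-apoherm v_a = √[μ(2/r₂ − 1/a_t)] = 694.3 m/s.
Δv₂ = v_c2 − v_a = 543.8 m/s.
Total Δv = Δv₁ + Δv₂ = 1399 m/s.

Δv_total ≈ 1400 m/s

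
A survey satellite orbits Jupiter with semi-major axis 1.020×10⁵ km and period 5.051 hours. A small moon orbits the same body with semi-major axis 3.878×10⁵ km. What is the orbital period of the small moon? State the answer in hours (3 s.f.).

T₂ ≈ 37.4 hours

Kepler's third law: T² ∝ a³, so T₂ = T₁ (a₂/a₁)^(3/2).
a₂/a₁ = 3.802, (a₂/a₁)^(3/2) = 7.413.
T₂ = 5.051 × 7.413 = 37.44 hours.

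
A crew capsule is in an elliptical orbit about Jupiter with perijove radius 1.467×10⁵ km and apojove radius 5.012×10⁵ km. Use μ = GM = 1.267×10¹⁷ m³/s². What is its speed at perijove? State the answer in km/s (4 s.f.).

Semi-major axis a = (r_p + r_a)/2 = 3.2395×10⁵ km = 3.240×10⁸ m.
Vis-viva: v² = μ(2/r − 1/a) = 1.267×10¹⁷ × (1.363×10⁻⁸ − 3.087×10⁻⁹) = 1.336×10⁹ m²/s².
v = 36550 m/s = 36.55 km/s.

v ≈ 36.55 km/s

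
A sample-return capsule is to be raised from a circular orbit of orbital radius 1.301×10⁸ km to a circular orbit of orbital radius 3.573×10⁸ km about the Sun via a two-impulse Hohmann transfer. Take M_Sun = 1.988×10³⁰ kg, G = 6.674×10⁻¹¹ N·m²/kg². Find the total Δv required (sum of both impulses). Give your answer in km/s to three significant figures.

μ = GM = 6.674×10⁻¹¹ × 1.988×10³⁰ = 1.327×10²⁰ m³/s².
r₁ = 1.301×10⁸ km = 1.301×10¹¹ m.
r₂ = 3.573×10⁸ km = 3.573×10¹¹ m.
Transfer ellipse a_t = (r₁ + r₂)/2 = 2.437×10¹¹ m.
At r₁: circular v_c1 = √(μ/r₁) = 31930 m/s; transfer-perihelion v_p = √[μ(2/r₁ − 1/a_t)] = 38670 m/s.
Δv₁ = v_p − v_c1 = 6733 m/s.
At r₂: circular v_c2 = √(μ/r₂) = 19270 m/s; transfer-aphelion v_a = √[μ(2/r₂ − 1/a_t)] = 14080 m/s.
Δv₂ = v_c2 − v_a = 5190 m/s.
Total Δv = Δv₁ + Δv₂ = 11920 m/s = 11.92 km/s.

Δv_total ≈ 11.9 km/s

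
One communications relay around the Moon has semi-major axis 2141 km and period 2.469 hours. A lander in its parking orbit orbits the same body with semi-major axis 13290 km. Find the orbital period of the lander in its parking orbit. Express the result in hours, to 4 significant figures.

Kepler's third law: T² ∝ a³, so T₂ = T₁ (a₂/a₁)^(3/2).
a₂/a₁ = 6.207, (a₂/a₁)^(3/2) = 15.47.
T₂ = 2.469 × 15.47 = 38.18 hours.

T₂ ≈ 38.18 hours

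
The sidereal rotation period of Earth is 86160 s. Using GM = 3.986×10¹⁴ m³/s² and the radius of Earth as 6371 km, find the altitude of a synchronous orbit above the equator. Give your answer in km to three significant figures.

A synchronous orbit has period T, so by Kepler's third law a = (μT²/4π²)^(1/3).
μT²/4π² = 3.986×10¹⁴ × (8.616×10⁴)² / 39.48 = 7.495×10²² m³.
a = 4.216×10⁷ m = 42163 km.
Altitude h = a − R = 42163 − 6371 = 35792 km.

h_sync ≈ 35800 km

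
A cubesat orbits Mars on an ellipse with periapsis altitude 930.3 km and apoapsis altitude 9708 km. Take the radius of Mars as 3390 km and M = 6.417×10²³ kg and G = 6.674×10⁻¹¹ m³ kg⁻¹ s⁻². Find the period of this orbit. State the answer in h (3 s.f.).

T ≈ 6.85 h

μ = GM = 6.674×10⁻¹¹ × 6.417×10²³ = 4.283×10¹³ m³/s².
r_p = 3390 + 930.3 = 4320.3 km = 4.3203×10⁶ m.
r_a = 3390 + 9708 = 13098 km = 1.3098×10⁷ m.
Semi-major axis a = (r_p + r_a)/2 = (4320.3 + 13098)/2 = 8709.1 km = 8.709×10⁶ m.
By Kepler's third law T = 2π√(a³/μ) = 2π × 3.927×10³ = 2.468×10⁴ s.
= 6.855 h.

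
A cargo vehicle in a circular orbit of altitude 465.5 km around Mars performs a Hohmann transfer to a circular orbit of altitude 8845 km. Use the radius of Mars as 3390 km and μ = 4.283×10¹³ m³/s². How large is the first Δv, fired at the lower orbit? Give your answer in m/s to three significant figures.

Δv ≈ 777 m/s

r₁ = 3390 + 465.5 = 3855.5 km = 3.8555×10⁶ m.
r₂ = 3390 + 8845 = 12235 km = 1.2235×10⁷ m.
Transfer ellipse a_t = (r₁ + r₂)/2 = 8.045×10⁶ m.
At r₁: circular v_c1 = √(μ/r₁) = 3333 m/s; transfer-periapsis v_p = √[μ(2/r₁ − 1/a_t)] = 4110 m/s.
Δv₁ = v_p − v_c1 = 777.2 m/s.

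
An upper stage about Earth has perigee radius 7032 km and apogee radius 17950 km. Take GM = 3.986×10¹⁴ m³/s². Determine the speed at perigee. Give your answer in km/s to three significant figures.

v ≈ 9.03 km/s

Semi-major axis a = (r_p + r_a)/2 = 12491 km = 1.249×10⁷ m.
Vis-viva: v² = μ(2/r − 1/a) = 3.986×10¹⁴ × (2.844×10⁻⁷ − 8.006×10⁻⁸) = 8.146×10⁷ m²/s².
v = 9025 m/s = 9.025 km/s.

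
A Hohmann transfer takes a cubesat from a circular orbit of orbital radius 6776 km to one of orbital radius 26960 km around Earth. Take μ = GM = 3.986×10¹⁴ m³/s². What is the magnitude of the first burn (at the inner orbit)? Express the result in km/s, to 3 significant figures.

Δv ≈ 2.03 km/s

r₁ = 6776 km = 6.776×10⁶ m.
r₂ = 26960 km = 2.696×10⁷ m.
Transfer ellipse a_t = (r₁ + r₂)/2 = 1.687×10⁷ m.
At r₁: circular v_c1 = √(μ/r₁) = 7670 m/s; transfer-perigee v_p = √[μ(2/r₁ − 1/a_t)] = 9696 m/s.
Δv₁ = v_p − v_c1 = 2027 m/s.
= 2.027 km/s.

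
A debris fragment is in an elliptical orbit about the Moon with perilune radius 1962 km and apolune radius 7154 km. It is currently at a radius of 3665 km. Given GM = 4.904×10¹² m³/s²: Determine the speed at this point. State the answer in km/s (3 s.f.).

Semi-major axis a = (r_p + r_a)/2 = 4558.0 km = 4.558×10⁶ m.
Vis-viva: v² = μ(2/r − 1/a) = 4.904×10¹² × (5.457×10⁻⁷ − 2.194×10⁻⁷) = 1.600×10⁶ m²/s².
v = 1265 m/s = 1.265 km/s.

v ≈ 1.26 km/s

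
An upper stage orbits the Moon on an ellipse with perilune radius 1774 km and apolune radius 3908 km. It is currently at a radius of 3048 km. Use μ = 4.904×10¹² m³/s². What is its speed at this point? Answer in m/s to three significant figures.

v ≈ 1220 m/s

Semi-major axis a = (r_p + r_a)/2 = 2841.0 km = 2.841×10⁶ m.
Vis-viva: v² = μ(2/r − 1/a) = 4.904×10¹² × (6.562×10⁻⁷ − 3.520×10⁻⁷) = 1.492×10⁶ m²/s².
v = 1221 m/s.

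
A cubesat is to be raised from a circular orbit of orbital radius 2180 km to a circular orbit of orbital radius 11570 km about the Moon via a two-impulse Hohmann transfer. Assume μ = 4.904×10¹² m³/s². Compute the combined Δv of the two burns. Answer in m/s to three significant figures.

r₁ = 2180 km = 2.180×10⁶ m.
r₂ = 11570 km = 1.157×10⁷ m.
Transfer ellipse a_t = (r₁ + r₂)/2 = 6.875×10⁶ m.
At r₁: circular v_c1 = √(μ/r₁) = 1500 m/s; transfer-perilune v_p = √[μ(2/r₁ − 1/a_t)] = 1946 m/s.
Δv₁ = v_p − v_c1 = 445.9 m/s.
At r₂: circular v_c2 = √(μ/r₂) = 651.0 m/s; transfer-apolune v_a = √[μ(2/r₂ − 1/a_t)] = 366.6 m/s.
Δv₂ = v_c2 − v_a = 284.4 m/s.
Total Δv = Δv₁ + Δv₂ = 730.3 m/s.

Δv_total ≈ 730 m/s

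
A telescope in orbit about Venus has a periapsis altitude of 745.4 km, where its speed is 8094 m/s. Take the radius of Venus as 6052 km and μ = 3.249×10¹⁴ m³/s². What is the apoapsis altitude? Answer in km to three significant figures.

apoapsis altitude ≈ 8750 km

r_p = 6052 + 745.4 = 6797.4 km = 6.797×10⁶ m.
Specific energy ε = v²/2 − μ/r = -1.504×10⁷ J/kg, so a = −μ/(2ε) = 1.080×10⁷ m.
The apsides satisfy r_p + r_a = 2a, so the apoapsis radius is 2a − r_p = 1.480×10⁷ m = 14803 km.
Apoapsis altitude = 14803 − 6052 = 8751.2 km.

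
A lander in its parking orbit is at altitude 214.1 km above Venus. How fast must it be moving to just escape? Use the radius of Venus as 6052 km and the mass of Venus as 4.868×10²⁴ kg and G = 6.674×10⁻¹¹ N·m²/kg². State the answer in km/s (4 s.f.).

v_esc ≈ 10.18 km/s

μ = GM = 6.674×10⁻¹¹ × 4.868×10²⁴ = 3.249×10¹⁴ m³/s².
r = 6052 + 214.1 = 6266.1 km = 6.2661×10⁶ m.
Escape speed v_esc = √(2μ/r) = √(2 × 3.249×10¹⁴ / 6.266×10⁶) = √(1.037×10⁸) = 10180 m/s.
= 10.18 km/s.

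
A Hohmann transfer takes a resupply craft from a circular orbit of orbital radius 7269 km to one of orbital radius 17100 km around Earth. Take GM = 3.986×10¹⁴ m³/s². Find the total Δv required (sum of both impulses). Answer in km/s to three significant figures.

r₁ = 7269 km = 7.269×10⁶ m.
r₂ = 17100 km = 1.710×10⁷ m.
Transfer ellipse a_t = (r₁ + r₂)/2 = 1.218×10⁷ m.
At r₁: circular v_c1 = √(μ/r₁) = 7405 m/s; transfer-perigee v_p = √[μ(2/r₁ − 1/a_t)] = 8773 m/s.
Δv₁ = v_p − v_c1 = 1367 m/s.
At r₂: circular v_c2 = √(μ/r₂) = 4828 m/s; transfer-apogee v_a = √[μ(2/r₂ − 1/a_t)] = 3729 m/s.
Δv₂ = v_c2 − v_a = 1099 m/s.
Total Δv = Δv₁ + Δv₂ = 2466 m/s = 2.466 km/s.

Δv_total ≈ 2.47 km/s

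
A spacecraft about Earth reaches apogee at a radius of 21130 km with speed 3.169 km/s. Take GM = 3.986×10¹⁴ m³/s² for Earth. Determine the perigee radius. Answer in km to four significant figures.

r_a = 2.113×10⁷ m.
Specific energy ε = v²/2 − μ/r = -1.384×10⁷ J/kg, so a = −μ/(2ε) = 1.440×10⁷ m.
The apsides satisfy r_p + r_a = 2a, so the perigee radius is 2a − r_a = 7.665×10⁶ m = 7664.6 km.

perigee radius ≈ 7665 km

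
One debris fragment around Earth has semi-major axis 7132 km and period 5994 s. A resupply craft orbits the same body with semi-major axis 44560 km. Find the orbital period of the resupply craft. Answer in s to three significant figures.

T₂ ≈ 93600 s

Kepler's third law: T² ∝ a³, so T₂ = T₁ (a₂/a₁)^(3/2).
a₂/a₁ = 6.248, (a₂/a₁)^(3/2) = 15.62.
T₂ = 5994 × 15.62 = 93610 s.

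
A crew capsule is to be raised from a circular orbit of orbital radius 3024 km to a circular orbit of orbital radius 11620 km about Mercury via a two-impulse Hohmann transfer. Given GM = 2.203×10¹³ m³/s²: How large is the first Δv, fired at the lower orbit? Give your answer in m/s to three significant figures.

r₁ = 3024 km = 3.024×10⁶ m.
r₂ = 11620 km = 1.162×10⁷ m.
Transfer ellipse a_t = (r₁ + r₂)/2 = 7.322×10⁶ m.
At r₁: circular v_c1 = √(μ/r₁) = 2699 m/s; transfer-periherm v_p = √[μ(2/r₁ − 1/a_t)] = 3400 m/s.
Δv₁ = v_p − v_c1 = 701.1 m/s.

Δv ≈ 701 m/s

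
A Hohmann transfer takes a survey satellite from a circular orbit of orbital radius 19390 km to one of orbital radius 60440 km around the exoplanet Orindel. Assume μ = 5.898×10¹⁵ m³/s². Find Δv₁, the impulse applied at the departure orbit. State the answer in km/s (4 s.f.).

r₁ = 19390 km = 1.939×10⁷ m.
r₂ = 60440 km = 6.044×10⁷ m.
Transfer ellipse a_t = (r₁ + r₂)/2 = 3.992×10⁷ m.
At r₁: circular v_c1 = √(μ/r₁) = 17440 m/s; transfer-periapsis v_p = √[μ(2/r₁ − 1/a_t)] = 21460 m/s.
Δv₁ = v_p − v_c1 = 4021 m/s.
= 4.021 km/s.

Δv ≈ 4.021 km/s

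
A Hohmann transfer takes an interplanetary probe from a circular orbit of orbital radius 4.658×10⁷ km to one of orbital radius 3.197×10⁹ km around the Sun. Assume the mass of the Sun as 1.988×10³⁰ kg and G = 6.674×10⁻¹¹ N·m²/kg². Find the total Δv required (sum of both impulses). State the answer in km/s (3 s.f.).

μ = GM = 6.674×10⁻¹¹ × 1.988×10³⁰ = 1.327×10²⁰ m³/s².
r₁ = 4.658×10⁷ km = 4.658×10¹⁰ m.
r₂ = 3.197×10⁹ km = 3.197×10¹² m.
Transfer ellipse a_t = (r₁ + r₂)/2 = 1.622×10¹² m.
At r₁: circular v_c1 = √(μ/r₁) = 53370 m/s; transfer-perihelion v_p = √[μ(2/r₁ − 1/a_t)] = 74930 m/s.
Δv₁ = v_p − v_c1 = 21560 m/s.
At r₂: circular v_c2 = √(μ/r₂) = 6442 m/s; transfer-aphelion v_a = √[μ(2/r₂ − 1/a_t)] = 1092 m/s.
Δv₂ = v_c2 − v_a = 5350 m/s.
Total Δv = Δv₁ + Δv₂ = 26910 m/s = 26.91 km/s.

Δv_total ≈ 26.9 km/s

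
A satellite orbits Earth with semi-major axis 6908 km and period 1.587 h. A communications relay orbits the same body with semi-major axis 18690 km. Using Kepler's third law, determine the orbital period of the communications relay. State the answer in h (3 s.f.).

T₂ ≈ 7.06 h

Kepler's third law: T² ∝ a³, so T₂ = T₁ (a₂/a₁)^(3/2).
a₂/a₁ = 2.706, (a₂/a₁)^(3/2) = 4.450.
T₂ = 1.587 × 4.450 = 7.063 h.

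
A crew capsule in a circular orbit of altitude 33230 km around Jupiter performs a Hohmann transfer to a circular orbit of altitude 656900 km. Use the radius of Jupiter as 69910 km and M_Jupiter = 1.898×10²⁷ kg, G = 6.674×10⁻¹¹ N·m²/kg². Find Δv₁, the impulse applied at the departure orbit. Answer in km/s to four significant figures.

μ = GM = 6.674×10⁻¹¹ × 1.898×10²⁷ = 1.267×10¹⁷ m³/s².
r₁ = 69910 + 33230 = 103140 km = 1.0314×10⁸ m.
r₂ = 69910 + 656900 = 726810 km = 7.2681×10⁸ m.
Transfer ellipse a_t = (r₁ + r₂)/2 = 4.150×10⁸ m.
At r₁: circular v_c1 = √(μ/r₁) = 35050 m/s; transfer-perijove v_p = √[μ(2/r₁ − 1/a_t)] = 46380 m/s.
Δv₁ = v_p − v_c1 = 11330 m/s.
= 11.33 km/s.

Δv ≈ 11.33 km/s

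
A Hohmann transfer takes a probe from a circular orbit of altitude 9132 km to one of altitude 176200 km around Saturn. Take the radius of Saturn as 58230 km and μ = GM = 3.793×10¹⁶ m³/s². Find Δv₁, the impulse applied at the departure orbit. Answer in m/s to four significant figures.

Δv ≈ 5848 m/s

r₁ = 58230 + 9132 = 67362 km = 6.7362×10⁷ m.
r₂ = 58230 + 176200 = 234430 km = 2.3443×10⁸ m.
Transfer ellipse a_t = (r₁ + r₂)/2 = 1.509×10⁸ m.
At r₁: circular v_c1 = √(μ/r₁) = 23730 m/s; transfer-perikrone v_p = √[μ(2/r₁ − 1/a_t)] = 29580 m/s.
Δv₁ = v_p − v_c1 = 5848 m/s.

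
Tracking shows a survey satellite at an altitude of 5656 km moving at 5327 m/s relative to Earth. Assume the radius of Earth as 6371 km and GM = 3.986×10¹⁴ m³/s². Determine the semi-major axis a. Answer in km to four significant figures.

a ≈ 10520 km

r = 6371 + 5656 = 12027 km = 1.203×10⁷ m.
Vis-viva rearranged: 1/a = 2/r − v²/μ = 1.663×10⁻⁷ − 7.119×10⁻⁸ = 9.510×10⁻⁸ m⁻¹.
a = 1.052×10⁷ m = 10515 km.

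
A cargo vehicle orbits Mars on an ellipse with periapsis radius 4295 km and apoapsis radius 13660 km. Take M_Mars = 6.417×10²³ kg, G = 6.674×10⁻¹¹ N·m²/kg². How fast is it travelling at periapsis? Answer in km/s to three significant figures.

μ = GM = 6.674×10⁻¹¹ × 6.417×10²³ = 4.283×10¹³ m³/s².
Semi-major axis a = (r_p + r_a)/2 = 8977.5 km = 8.978×10⁶ m.
Vis-viva: v² = μ(2/r − 1/a) = 4.283×10¹³ × (4.657×10⁻⁷ − 1.114×10⁻⁷) = 1.517×10⁷ m²/s².
v = 3895 m/s = 3.895 km/s.

v ≈ 3.90 km/s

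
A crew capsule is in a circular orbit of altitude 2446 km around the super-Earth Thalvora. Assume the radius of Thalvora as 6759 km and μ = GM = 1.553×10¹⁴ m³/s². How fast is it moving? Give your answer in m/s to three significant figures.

r = 6759 + 2446 = 9205.0 km = 9.2050×10⁶ m.
For a circular orbit v = √(μ/r) = √(1.553×10¹⁴ / 9.205×10⁶) = √(1.687×10⁷) = 4107 m/s.

v ≈ 4110 m/s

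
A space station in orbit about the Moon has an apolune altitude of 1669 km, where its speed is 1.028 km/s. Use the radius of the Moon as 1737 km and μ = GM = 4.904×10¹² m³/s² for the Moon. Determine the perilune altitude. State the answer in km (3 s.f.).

perilune altitude ≈ 238 km

r_a = 1737 + 1669 = 3406.0 km = 3.406×10⁶ m.
Specific energy ε = v²/2 − μ/r = -9.114×10⁵ J/kg, so a = −μ/(2ε) = 2.690×10⁶ m.
The apsides satisfy r_p + r_a = 2a, so the perilune radius is 2a − r_a = 1.975×10⁶ m = 1974.6 km.
Perilune altitude = 1974.6 − 1737 = 237.61 km.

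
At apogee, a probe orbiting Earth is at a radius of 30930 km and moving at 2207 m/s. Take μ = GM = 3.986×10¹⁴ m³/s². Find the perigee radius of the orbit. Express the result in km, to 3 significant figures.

perigee radius ≈ 7210 km

r_a = 3.093×10⁷ m.
Specific energy ε = v²/2 − μ/r = -1.045×10⁷ J/kg, so a = −μ/(2ε) = 1.907×10⁷ m.
The apsides satisfy r_p + r_a = 2a, so the perigee radius is 2a − r_a = 7.207×10⁶ m = 7207.2 km.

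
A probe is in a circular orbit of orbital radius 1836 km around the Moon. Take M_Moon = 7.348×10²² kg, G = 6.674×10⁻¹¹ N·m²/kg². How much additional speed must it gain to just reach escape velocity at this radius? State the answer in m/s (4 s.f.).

μ = GM = 6.674×10⁻¹¹ × 7.348×10²² = 4.904×10¹² m³/s².
r = 1836 km = 1.836×10⁶ m.
Circular speed v_c = √(μ/r) = 1634 m/s.
Escape speed v_esc = √(2μ/r) = √2 × v_c = 2311 m/s.
Δv = v_esc − v_c = 677.0 m/s.

Δv ≈ 677.0 m/s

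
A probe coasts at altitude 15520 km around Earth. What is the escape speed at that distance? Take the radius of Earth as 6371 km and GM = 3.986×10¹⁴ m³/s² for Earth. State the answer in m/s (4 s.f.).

r = 6371 + 15520 = 21891 km = 2.1891×10⁷ m.
Escape speed v_esc = √(2μ/r) = √(2 × 3.986×10¹⁴ / 2.189×10⁷) = √(3.642×10⁷) = 6035 m/s.

v_esc ≈ 6035 m/s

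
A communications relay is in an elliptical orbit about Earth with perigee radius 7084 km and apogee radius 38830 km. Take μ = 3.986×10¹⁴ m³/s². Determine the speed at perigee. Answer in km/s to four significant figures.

Semi-major axis a = (r_p + r_a)/2 = 22957 km = 2.296×10⁷ m.
Vis-viva: v² = μ(2/r − 1/a) = 3.986×10¹⁴ × (2.823×10⁻⁷ − 4.356×10⁻⁸) = 9.517×10⁷ m²/s².
v = 9756 m/s = 9.756 km/s.

v ≈ 9.756 km/s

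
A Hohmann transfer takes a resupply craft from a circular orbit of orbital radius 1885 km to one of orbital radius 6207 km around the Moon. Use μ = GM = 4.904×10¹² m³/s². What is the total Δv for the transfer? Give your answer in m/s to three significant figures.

Δv_total ≈ 667 m/s

r₁ = 1885 km = 1.885×10⁶ m.
r₂ = 6207 km = 6.207×10⁶ m.
Transfer ellipse a_t = (r₁ + r₂)/2 = 4.046×10⁶ m.
At r₁: circular v_c1 = √(μ/r₁) = 1613 m/s; transfer-perilune v_p = √[μ(2/r₁ − 1/a_t)] = 1998 m/s.
Δv₁ = v_p − v_c1 = 384.8 m/s.
At r₂: circular v_c2 = √(μ/r₂) = 888.9 m/s; transfer-apolune v_a = √[μ(2/r₂ − 1/a_t)] = 606.7 m/s.
Δv₂ = v_c2 − v_a = 282.2 m/s.
Total Δv = Δv₁ + Δv₂ = 667.0 m/s.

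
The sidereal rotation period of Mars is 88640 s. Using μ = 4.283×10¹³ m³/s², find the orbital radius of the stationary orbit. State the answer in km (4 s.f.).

A synchronous orbit has period T, so by Kepler's third law a = (μT²/4π²)^(1/3).
μT²/4π² = 4.283×10¹³ × (8.864×10⁴)² / 39.48 = 8.524×10²¹ m³.
a = 2.043×10⁷ m = 20428 km.

r_sync ≈ 20430 km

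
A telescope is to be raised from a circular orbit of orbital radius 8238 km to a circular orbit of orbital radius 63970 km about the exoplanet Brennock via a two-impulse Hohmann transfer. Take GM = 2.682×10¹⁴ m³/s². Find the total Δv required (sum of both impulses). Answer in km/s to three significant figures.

Δv_total ≈ 2.96 km/s

r₁ = 8238 km = 8.238×10⁶ m.
r₂ = 63970 km = 6.397×10⁷ m.
Transfer ellipse a_t = (r₁ + r₂)/2 = 3.610×10⁷ m.
At r₁: circular v_c1 = √(μ/r₁) = 5706 m/s; transfer-periapsis v_p = √[μ(2/r₁ − 1/a_t)] = 7595 m/s.
Δv₁ = v_p − v_c1 = 1889 m/s.
At r₂: circular v_c2 = √(μ/r₂) = 2048 m/s; transfer-apoapsis v_a = √[μ(2/r₂ − 1/a_t)] = 978.1 m/s.
Δv₂ = v_c2 − v_a = 1070 m/s.
Total Δv = Δv₁ + Δv₂ = 2959 m/s = 2.959 km/s.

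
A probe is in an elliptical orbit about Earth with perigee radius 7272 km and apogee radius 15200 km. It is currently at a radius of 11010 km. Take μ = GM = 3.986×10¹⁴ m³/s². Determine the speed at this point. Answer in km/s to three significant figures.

v ≈ 6.08 km/s

Semi-major axis a = (r_p + r_a)/2 = 11236 km = 1.124×10⁷ m.
Vis-viva: v² = μ(2/r − 1/a) = 3.986×10¹⁴ × (1.817×10⁻⁷ − 8.900×10⁻⁸) = 3.693×10⁷ m²/s².
v = 6077 m/s = 6.077 km/s.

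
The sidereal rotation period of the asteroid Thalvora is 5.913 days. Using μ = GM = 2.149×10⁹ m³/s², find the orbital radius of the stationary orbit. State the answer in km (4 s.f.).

T = 5.913 days = 5.109×10⁵ s.
A synchronous orbit has period T, so by Kepler's third law a = (μT²/4π²)^(1/3).
μT²/4π² = 2.149×10⁹ × (5.109×10⁵)² / 39.48 = 1.421×10¹⁹ m³.
a = 2.422×10⁶ m = 2422.0 km.

r_sync ≈ 2422 km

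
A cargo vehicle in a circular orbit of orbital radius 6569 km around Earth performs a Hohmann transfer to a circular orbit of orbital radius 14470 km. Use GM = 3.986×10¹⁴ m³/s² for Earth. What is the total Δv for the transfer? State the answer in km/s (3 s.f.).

Δv_total ≈ 2.45 km/s

r₁ = 6569 km = 6.569×10⁶ m.
r₂ = 14470 km = 1.447×10⁷ m.
Transfer ellipse a_t = (r₁ + r₂)/2 = 1.052×10⁷ m.
At r₁: circular v_c1 = √(μ/r₁) = 7790 m/s; transfer-perigee v_p = √[μ(2/r₁ − 1/a_t)] = 9136 m/s.
Δv₁ = v_p − v_c1 = 1346 m/s.
At r₂: circular v_c2 = √(μ/r₂) = 5248 m/s; transfer-apogee v_a = √[μ(2/r₂ − 1/a_t)] = 4148 m/s.
Δv₂ = v_c2 − v_a = 1101 m/s.
Total Δv = Δv₁ + Δv₂ = 2447 m/s = 2.447 km/s.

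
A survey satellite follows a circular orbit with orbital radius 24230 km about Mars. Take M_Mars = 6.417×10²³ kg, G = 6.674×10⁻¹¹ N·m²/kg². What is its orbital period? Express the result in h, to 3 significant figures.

μ = GM = 6.674×10⁻¹¹ × 6.417×10²³ = 4.283×10¹³ m³/s².
r = 24230 km = 2.423×10⁷ m.
Kepler's third law: T = 2π√(r³/μ) = 2π√((2.423×10⁷)³ / 4.283×10¹³).
r³/μ = 3.322×10⁸ s², so T = 2π × 1.823×10⁴ = 1.145×10⁵ s.
Converting: 1.145×10⁵ s ÷ 3600 = 31.81 h.

T ≈ 31.8 h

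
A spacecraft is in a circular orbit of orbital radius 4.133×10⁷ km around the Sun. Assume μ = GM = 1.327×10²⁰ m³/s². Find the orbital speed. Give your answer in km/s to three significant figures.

v ≈ 56.7 km/s

r = 4.133×10⁷ km = 4.133×10¹⁰ m.
For a circular orbit v = √(μ/r) = √(1.327×10²⁰ / 4.133×10¹⁰) = √(3.211×10⁹) = 56660 m/s.
That is 56.66 km/s.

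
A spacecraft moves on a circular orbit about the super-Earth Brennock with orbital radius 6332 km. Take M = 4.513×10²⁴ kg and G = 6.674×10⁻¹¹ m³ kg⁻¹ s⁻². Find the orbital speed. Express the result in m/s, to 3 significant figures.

μ = GM = 6.674×10⁻¹¹ × 4.513×10²⁴ = 3.012×10¹⁴ m³/s².
r = 6332 km = 6.332×10⁶ m.
For a circular orbit v = √(μ/r) = √(3.012×10¹⁴ / 6.332×10⁶) = √(4.757×10⁷) = 6897 m/s.

v ≈ 6900 m/s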